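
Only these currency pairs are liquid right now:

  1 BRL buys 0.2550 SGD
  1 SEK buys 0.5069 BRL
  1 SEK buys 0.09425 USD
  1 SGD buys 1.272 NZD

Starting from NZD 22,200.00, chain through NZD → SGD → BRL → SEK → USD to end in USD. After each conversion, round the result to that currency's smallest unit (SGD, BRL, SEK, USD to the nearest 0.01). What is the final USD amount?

NZD 22,200.00 ÷ 1.272 = SGD 17,452.83
SGD 17,452.83 ÷ 0.2550 = BRL 68,442.47
BRL 68,442.47 ÷ 0.5069 = SEK 135,021.64
SEK 135,021.64 × 0.09425 = USD 12,725.79

USD 12,725.79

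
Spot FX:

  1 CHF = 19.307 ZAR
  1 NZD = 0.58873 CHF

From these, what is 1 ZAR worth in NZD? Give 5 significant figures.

1 ZAR ÷ 19.307 = 0.0517947 CHF
0.0517947 CHF ÷ 0.58873 = 0.087977 NZD

ZAR/NZD = 0.087977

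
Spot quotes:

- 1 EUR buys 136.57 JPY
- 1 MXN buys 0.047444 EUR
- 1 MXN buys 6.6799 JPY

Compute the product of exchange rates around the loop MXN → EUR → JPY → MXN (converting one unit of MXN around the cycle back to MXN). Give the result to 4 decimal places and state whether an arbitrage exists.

0.9700 (arbitrage exists)

Around MXN → EUR → JPY → MXN: 1 × 0.047444 × 136.57 ÷ 6.6799 = 0.969989
Product < 1; profitable direction is MXN → JPY → EUR → MXN.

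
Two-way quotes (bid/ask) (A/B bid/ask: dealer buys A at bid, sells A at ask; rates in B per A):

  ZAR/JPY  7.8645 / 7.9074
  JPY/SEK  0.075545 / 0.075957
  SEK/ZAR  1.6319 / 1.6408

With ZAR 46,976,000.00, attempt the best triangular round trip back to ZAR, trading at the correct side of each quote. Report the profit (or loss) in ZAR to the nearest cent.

Net profit: ZAR 691,115.78

Best loop ZAR → SEK → JPY → ZAR:
ZAR 46,976,000.00 ÷ 1.6408 (buy SEK at ask) = SEK 28,629,936.62
SEK 28,629,936.62 ÷ 0.075957 (buy JPY at ask) = JPY 376,922,951
JPY 376,922,951 ÷ 7.9074 (buy ZAR at ask) = ZAR 47,667,115.78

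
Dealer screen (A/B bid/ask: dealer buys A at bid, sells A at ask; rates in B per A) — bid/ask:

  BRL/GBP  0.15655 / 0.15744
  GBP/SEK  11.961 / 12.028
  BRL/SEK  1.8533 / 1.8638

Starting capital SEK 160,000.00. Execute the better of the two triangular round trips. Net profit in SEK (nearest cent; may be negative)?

Best loop SEK → BRL → GBP → SEK:
SEK 160,000.00 ÷ 1.8638 (buy BRL at ask) = BRL 85,846.12
BRL 85,846.12 × 0.15655 (sell BRL at bid) = GBP 13,439.21
GBP 13,439.21 × 11.961 (sell GBP at bid) = SEK 160,746.39

Net profit: SEK 746.39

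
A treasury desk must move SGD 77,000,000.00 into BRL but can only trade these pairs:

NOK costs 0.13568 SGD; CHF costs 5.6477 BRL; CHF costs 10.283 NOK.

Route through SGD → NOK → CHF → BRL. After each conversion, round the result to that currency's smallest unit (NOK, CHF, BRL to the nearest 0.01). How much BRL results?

BRL 311,692,730.75

SGD 77,000,000.00 ÷ 0.13568 = NOK 567,511,792.45
NOK 567,511,792.45 ÷ 10.283 = CHF 55,189,321.45
CHF 55,189,321.45 × 5.6477 = BRL 311,692,730.75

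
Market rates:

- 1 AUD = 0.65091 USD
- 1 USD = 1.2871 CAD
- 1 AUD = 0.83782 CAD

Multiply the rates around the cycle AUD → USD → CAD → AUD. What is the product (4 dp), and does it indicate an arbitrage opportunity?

1.0000 (no arbitrage)

Around AUD → USD → CAD → AUD: 1 × 0.65091 × 1.2871 ÷ 0.83782 = 0.999960
Product ≈ 1 (deviation 0.004%, within rounding noise).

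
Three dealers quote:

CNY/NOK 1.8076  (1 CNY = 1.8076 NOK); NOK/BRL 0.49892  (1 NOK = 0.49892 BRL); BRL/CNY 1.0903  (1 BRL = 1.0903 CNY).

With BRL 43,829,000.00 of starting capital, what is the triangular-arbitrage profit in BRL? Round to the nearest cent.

Profitable loop is BRL → NOK → CNY → BRL:
BRL 43,829,000.00 ÷ 0.49892 = NOK 87,847,751.14
NOK 87,847,751.14 ÷ 1.8076 = CNY 48,599,109.95
CNY 48,599,109.95 ÷ 1.0903 = BRL 44,574,071.31
Profit = BRL 44,574,071.31 − BRL 43,829,000.00

Profit: BRL 745,071.31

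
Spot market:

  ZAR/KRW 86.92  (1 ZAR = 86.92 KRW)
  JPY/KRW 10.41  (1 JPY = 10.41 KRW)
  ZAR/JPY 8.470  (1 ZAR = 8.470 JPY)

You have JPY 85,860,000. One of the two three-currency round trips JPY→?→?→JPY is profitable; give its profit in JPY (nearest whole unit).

Profitable loop is JPY → KRW → ZAR → JPY:
JPY 85,860,000 × 10.41 = KRW 893,802,600
KRW 893,802,600 ÷ 86.92 = ZAR 10,283,048.78
ZAR 10,283,048.78 × 8.470 = JPY 87,097,423
Profit = JPY 87,097,423 − JPY 85,860,000

Profit: JPY 1,237,423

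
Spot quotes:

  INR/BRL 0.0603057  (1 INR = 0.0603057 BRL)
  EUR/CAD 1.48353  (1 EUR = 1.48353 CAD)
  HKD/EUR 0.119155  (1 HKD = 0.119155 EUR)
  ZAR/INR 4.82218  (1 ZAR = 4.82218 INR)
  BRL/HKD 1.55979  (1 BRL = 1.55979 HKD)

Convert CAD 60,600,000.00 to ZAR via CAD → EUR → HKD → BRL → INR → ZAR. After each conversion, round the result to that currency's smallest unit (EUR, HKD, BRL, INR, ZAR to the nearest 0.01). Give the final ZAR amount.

CAD 60,600,000.00 ÷ 1.48353 = EUR 40,848,516.71
EUR 40,848,516.71 ÷ 0.119155 = HKD 342,818,318.24
HKD 342,818,318.24 ÷ 1.55979 = BRL 219,784,918.64
BRL 219,784,918.64 ÷ 0.0603057 = INR 3,644,513,182.67
INR 3,644,513,182.67 ÷ 4.82218 = ZAR 755,781,240.57

ZAR 755,781,240.57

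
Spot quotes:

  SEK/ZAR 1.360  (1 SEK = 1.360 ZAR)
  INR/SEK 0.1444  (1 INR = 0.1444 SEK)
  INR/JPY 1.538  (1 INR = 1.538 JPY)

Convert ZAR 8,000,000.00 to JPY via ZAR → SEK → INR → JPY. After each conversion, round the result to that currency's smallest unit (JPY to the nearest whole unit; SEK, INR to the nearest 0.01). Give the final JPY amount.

JPY 62,652,762

ZAR 8,000,000.00 ÷ 1.360 = SEK 5,882,352.94
SEK 5,882,352.94 ÷ 0.1444 = INR 40,736,516.20
INR 40,736,516.20 × 1.538 = JPY 62,652,762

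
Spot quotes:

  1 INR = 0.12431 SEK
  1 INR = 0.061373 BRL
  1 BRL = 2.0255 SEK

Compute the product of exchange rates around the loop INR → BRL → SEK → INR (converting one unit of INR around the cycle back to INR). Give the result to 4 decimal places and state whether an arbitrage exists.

Around INR → BRL → SEK → INR: 1 × 0.061373 × 2.0255 ÷ 0.12431 = 1.000008
Product ≈ 1 (deviation 0.001%, within rounding noise).

1.0000 (no arbitrage)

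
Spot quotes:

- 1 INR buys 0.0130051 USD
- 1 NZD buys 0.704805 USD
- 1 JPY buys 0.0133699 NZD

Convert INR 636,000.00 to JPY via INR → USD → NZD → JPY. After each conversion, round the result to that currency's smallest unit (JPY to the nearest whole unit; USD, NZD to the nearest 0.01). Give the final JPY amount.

JPY 877,755

INR 636,000.00 × 0.0130051 = USD 8,271.24
USD 8,271.24 ÷ 0.704805 = NZD 11,735.50
NZD 11,735.50 ÷ 0.0133699 = JPY 877,755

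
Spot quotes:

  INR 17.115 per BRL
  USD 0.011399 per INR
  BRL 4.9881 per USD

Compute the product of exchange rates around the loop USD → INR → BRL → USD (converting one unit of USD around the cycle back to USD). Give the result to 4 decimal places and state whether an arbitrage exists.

1.0276 (arbitrage exists)

Around USD → INR → BRL → USD: 1 ÷ 0.011399 ÷ 17.115 ÷ 4.9881 = 1.027593
Product > 1; profitable direction is USD → INR → BRL → USD.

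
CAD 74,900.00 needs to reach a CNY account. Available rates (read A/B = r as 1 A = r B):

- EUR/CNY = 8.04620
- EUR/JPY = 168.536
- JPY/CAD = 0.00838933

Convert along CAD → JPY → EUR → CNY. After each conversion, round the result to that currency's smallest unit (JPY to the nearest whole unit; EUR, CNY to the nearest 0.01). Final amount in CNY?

CNY 426,238.51

CAD 74,900.00 ÷ 0.00838933 = JPY 8,928,007
JPY 8,928,007 ÷ 168.536 = EUR 52,973.89
EUR 52,973.89 × 8.04620 = CNY 426,238.51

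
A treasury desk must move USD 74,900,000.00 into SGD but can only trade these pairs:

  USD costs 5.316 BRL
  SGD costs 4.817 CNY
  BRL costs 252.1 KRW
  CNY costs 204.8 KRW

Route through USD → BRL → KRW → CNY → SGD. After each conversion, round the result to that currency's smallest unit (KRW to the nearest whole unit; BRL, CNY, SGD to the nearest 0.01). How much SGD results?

USD 74,900,000.00 × 5.316 = BRL 398,168,400.00
BRL 398,168,400.00 × 252.1 = KRW 100,378,253,640
KRW 100,378,253,640 ÷ 204.8 = CNY 490,128,191.60
CNY 490,128,191.60 ÷ 4.817 = SGD 101,749,676.48

SGD 101,749,676.48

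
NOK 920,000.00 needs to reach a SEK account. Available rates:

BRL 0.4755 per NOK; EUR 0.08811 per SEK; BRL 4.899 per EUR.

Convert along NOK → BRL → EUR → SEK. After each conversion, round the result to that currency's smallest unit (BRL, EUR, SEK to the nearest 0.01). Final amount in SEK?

NOK 920,000.00 × 0.4755 = BRL 437,460.00
BRL 437,460.00 ÷ 4.899 = EUR 89,295.77
EUR 89,295.77 ÷ 0.08811 = SEK 1,013,457.84

SEK 1,013,457.84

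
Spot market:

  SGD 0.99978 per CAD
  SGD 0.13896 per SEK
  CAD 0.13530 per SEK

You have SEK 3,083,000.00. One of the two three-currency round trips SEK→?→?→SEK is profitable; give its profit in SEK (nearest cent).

Profit: SEK 84,094.99

Profitable loop is SEK → SGD → CAD → SEK:
SEK 3,083,000.00 × 0.13896 = SGD 428,413.68
SGD 428,413.68 ÷ 0.99978 = CAD 428,507.95
CAD 428,507.95 ÷ 0.13530 = SEK 3,167,094.99
Profit = SEK 3,167,094.99 − SEK 3,083,000.00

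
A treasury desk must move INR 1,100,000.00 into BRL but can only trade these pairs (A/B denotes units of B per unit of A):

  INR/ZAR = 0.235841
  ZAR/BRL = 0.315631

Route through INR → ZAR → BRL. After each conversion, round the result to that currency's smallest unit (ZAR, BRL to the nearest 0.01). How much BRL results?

INR 1,100,000.00 × 0.235841 = ZAR 259,425.10
ZAR 259,425.10 × 0.315631 = BRL 81,882.60

BRL 81,882.60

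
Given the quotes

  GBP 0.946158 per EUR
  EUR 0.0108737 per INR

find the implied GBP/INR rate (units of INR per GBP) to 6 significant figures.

1 GBP ÷ 0.946158 = 1.05691 EUR
1.05691 EUR ÷ 0.0108737 = 97.1984 INR

GBP/INR = 97.1984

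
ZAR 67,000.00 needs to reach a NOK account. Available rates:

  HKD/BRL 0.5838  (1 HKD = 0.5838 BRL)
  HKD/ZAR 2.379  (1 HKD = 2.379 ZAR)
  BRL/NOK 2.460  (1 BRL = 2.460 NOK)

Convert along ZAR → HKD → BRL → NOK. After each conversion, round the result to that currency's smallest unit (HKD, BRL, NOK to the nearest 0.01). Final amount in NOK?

NOK 40,446.36

ZAR 67,000.00 ÷ 2.379 = HKD 28,163.09
HKD 28,163.09 × 0.5838 = BRL 16,441.61
BRL 16,441.61 × 2.460 = NOK 40,446.36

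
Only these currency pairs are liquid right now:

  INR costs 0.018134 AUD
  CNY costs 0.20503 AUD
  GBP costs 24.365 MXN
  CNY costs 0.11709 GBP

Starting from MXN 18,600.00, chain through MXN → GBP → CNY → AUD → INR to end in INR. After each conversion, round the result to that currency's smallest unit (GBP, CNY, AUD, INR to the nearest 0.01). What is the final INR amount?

INR 73,714.02

MXN 18,600.00 ÷ 24.365 = GBP 763.39
GBP 763.39 ÷ 0.11709 = CNY 6,519.69
CNY 6,519.69 × 0.20503 = AUD 1,336.73
AUD 1,336.73 ÷ 0.018134 = INR 73,714.02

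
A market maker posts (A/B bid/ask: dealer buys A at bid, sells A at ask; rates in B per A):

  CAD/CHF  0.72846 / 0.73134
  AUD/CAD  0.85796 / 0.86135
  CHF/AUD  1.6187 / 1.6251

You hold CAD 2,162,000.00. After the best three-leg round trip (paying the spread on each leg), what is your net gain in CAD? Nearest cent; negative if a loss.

Best loop CAD → CHF → AUD → CAD:
CAD 2,162,000.00 × 0.72846 (sell CAD at bid) = CHF 1,574,930.52
CHF 1,574,930.52 × 1.6187 (sell CHF at bid) = AUD 2,549,340.03
AUD 2,549,340.03 × 0.85796 (sell AUD at bid) = CAD 2,187,231.77

Net profit: CAD 25,231.77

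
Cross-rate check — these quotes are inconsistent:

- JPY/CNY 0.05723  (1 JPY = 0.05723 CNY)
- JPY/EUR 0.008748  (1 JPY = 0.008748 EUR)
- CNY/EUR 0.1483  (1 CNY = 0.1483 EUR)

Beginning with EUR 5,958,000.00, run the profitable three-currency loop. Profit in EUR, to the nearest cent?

Profit: EUR 183,074.65

Profitable loop is EUR → CNY → JPY → EUR:
EUR 5,958,000.00 ÷ 0.1483 = CNY 40,175,320.30
CNY 40,175,320.30 ÷ 0.05723 = JPY 701,997,559
JPY 701,997,559 × 0.008748 = EUR 6,141,074.65
Profit = EUR 6,141,074.65 − EUR 5,958,000.00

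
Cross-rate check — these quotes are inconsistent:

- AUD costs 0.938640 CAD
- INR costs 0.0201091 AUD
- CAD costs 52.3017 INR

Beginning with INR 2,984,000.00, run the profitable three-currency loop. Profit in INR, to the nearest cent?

Profitable loop is INR → CAD → AUD → INR:
INR 2,984,000.00 ÷ 52.3017 = CAD 57,053.59
CAD 57,053.59 ÷ 0.938640 = AUD 60,783.26
AUD 60,783.26 ÷ 0.0201091 = INR 3,022,674.08
Profit = INR 3,022,674.08 − INR 2,984,000.00

Profit: INR 38,674.08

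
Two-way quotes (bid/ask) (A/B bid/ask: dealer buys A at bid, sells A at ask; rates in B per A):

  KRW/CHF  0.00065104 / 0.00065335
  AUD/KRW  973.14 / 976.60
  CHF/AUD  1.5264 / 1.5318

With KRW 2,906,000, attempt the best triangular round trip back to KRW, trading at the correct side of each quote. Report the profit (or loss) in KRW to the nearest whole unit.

Net profit: KRW 67,247

Best loop KRW → AUD → CHF → KRW:
KRW 2,906,000 ÷ 976.60 (buy AUD at ask) = AUD 2,975.63
AUD 2,975.63 ÷ 1.5318 (buy CHF at ask) = CHF 1,942.57
CHF 1,942.57 ÷ 0.00065335 (buy KRW at ask) = KRW 2,973,247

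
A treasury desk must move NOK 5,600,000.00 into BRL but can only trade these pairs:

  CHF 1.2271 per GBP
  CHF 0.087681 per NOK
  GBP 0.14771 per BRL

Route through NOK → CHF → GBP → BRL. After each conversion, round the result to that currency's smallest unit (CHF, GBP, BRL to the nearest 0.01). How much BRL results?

NOK 5,600,000.00 × 0.087681 = CHF 491,013.60
CHF 491,013.60 ÷ 1.2271 = GBP 400,141.47
GBP 400,141.47 ÷ 0.14771 = BRL 2,708,966.69

BRL 2,708,966.69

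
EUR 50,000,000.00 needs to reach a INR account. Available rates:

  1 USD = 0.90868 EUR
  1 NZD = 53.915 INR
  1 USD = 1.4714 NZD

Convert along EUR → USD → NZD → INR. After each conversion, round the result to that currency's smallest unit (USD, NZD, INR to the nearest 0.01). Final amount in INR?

INR 4,365,152,253.54

EUR 50,000,000.00 ÷ 0.90868 = USD 55,024,871.24
USD 55,024,871.24 × 1.4714 = NZD 80,963,595.54
NZD 80,963,595.54 × 53.915 = INR 4,365,152,253.54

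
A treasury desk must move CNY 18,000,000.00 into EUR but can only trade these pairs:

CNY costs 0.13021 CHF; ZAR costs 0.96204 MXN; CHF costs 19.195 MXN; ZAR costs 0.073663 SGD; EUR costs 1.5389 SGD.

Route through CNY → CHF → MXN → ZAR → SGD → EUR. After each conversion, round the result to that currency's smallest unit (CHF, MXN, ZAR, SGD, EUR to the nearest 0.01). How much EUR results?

CNY 18,000,000.00 × 0.13021 = CHF 2,343,780.00
CHF 2,343,780.00 × 19.195 = MXN 44,988,857.10
MXN 44,988,857.10 ÷ 0.96204 = ZAR 46,764,019.27
ZAR 46,764,019.27 × 0.073663 = SGD 3,444,777.95
SGD 3,444,777.95 ÷ 1.5389 = EUR 2,238,467.70

EUR 2,238,467.70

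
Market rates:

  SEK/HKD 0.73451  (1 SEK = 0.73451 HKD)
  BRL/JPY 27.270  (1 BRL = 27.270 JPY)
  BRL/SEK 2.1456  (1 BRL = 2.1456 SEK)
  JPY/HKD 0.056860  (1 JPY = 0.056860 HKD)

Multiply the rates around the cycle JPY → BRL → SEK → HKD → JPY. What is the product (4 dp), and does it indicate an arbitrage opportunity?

Around JPY → BRL → SEK → HKD → JPY: 1 ÷ 27.270 × 2.1456 × 0.73451 ÷ 0.056860 = 1.016376
Product > 1; profitable direction is JPY → BRL → SEK → HKD → JPY.

1.0164 (arbitrage exists)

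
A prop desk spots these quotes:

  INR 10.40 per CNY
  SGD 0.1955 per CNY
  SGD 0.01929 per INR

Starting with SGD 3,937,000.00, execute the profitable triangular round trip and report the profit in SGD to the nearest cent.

Profitable loop is SGD → CNY → INR → SGD:
SGD 3,937,000.00 ÷ 0.1955 = CNY 20,138,107.42
CNY 20,138,107.42 × 10.40 = INR 209,436,317.14
INR 209,436,317.14 × 0.01929 = SGD 4,040,026.56
Profit = SGD 4,040,026.56 − SGD 3,937,000.00

Profit: SGD 103,026.56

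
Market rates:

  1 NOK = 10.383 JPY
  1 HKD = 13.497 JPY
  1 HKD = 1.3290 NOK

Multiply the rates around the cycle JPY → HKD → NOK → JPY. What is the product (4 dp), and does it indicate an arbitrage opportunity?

1.0224 (arbitrage exists)

Around JPY → HKD → NOK → JPY: 1 ÷ 13.497 × 1.3290 × 10.383 = 1.022376
Product > 1; profitable direction is JPY → HKD → NOK → JPY.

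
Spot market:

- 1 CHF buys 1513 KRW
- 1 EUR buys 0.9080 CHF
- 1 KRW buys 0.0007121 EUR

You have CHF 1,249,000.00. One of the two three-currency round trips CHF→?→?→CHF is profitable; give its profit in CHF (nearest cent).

Profitable loop is CHF → EUR → KRW → CHF:
CHF 1,249,000.00 ÷ 0.9080 = EUR 1,375,550.66
EUR 1,375,550.66 ÷ 0.0007121 = KRW 1,931,681,872
KRW 1,931,681,872 ÷ 1513 = CHF 1,276,722.98
Profit = CHF 1,276,722.98 − CHF 1,249,000.00

Profit: CHF 27,722.98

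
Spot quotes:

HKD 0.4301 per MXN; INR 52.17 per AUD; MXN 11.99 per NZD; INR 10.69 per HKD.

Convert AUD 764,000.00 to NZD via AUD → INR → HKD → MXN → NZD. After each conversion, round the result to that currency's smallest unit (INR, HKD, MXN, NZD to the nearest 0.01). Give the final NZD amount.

NZD 723,015.93

AUD 764,000.00 × 52.17 = INR 39,857,880.00
INR 39,857,880.00 ÷ 10.69 = HKD 3,728,520.11
HKD 3,728,520.11 ÷ 0.4301 = MXN 8,668,960.96
MXN 8,668,960.96 ÷ 11.99 = NZD 723,015.93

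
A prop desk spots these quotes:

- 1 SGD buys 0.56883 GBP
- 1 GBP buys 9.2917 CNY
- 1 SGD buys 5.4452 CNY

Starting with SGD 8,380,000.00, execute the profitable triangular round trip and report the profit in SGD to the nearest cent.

Profitable loop is SGD → CNY → GBP → SGD:
SGD 8,380,000.00 × 5.4452 = CNY 45,630,776.00
CNY 45,630,776.00 ÷ 9.2917 = GBP 4,910,917.92
GBP 4,910,917.92 ÷ 0.56883 = SGD 8,633,366.59
Profit = SGD 8,633,366.59 − SGD 8,380,000.00

Profit: SGD 253,366.59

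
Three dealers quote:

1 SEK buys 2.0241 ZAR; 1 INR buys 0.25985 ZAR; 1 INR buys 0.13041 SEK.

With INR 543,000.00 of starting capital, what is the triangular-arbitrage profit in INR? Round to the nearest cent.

Profit: INR 8,594.55

Profitable loop is INR → SEK → ZAR → INR:
INR 543,000.00 × 0.13041 = SEK 70,812.63
SEK 70,812.63 × 2.0241 = ZAR 143,331.84
ZAR 143,331.84 ÷ 0.25985 = INR 551,594.55
Profit = INR 551,594.55 − INR 543,000.00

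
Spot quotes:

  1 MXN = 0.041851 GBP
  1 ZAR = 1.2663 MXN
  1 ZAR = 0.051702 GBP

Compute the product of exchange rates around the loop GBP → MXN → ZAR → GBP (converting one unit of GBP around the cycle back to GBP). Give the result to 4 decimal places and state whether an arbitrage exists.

Around GBP → MXN → ZAR → GBP: 1 ÷ 0.041851 ÷ 1.2663 × 0.051702 = 0.975585
Product < 1; profitable direction is GBP → ZAR → MXN → GBP.

0.9756 (arbitrage exists)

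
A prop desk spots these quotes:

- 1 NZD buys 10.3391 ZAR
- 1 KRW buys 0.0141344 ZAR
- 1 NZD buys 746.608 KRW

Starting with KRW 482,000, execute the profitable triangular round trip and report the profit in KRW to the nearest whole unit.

Profit: KRW 9,965

Profitable loop is KRW → ZAR → NZD → KRW:
KRW 482,000 × 0.0141344 = ZAR 6,812.78
ZAR 6,812.78 ÷ 10.3391 = NZD 658.93
NZD 658.93 × 746.608 = KRW 491,965
Profit = KRW 491,965 − KRW 482,000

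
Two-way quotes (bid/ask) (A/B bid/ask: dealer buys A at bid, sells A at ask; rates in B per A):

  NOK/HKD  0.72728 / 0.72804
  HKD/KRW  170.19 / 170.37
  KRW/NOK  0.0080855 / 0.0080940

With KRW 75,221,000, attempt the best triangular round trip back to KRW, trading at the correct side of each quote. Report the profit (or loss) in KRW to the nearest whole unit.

Net profit: KRW 59,357

Best loop KRW → NOK → HKD → KRW:
KRW 75,221,000 × 0.0080855 (sell KRW at bid) = NOK 608,199.40
NOK 608,199.40 × 0.72728 (sell NOK at bid) = HKD 442,331.26
HKD 442,331.26 × 170.19 (sell HKD at bid) = KRW 75,280,357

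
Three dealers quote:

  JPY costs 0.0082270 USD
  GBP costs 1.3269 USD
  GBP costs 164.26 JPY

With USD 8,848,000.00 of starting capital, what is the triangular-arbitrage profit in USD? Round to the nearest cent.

Profit: USD 163,150.35

Profitable loop is USD → GBP → JPY → USD:
USD 8,848,000.00 ÷ 1.3269 = GBP 6,668,173.94
GBP 6,668,173.94 × 164.26 = JPY 1,095,314,251
JPY 1,095,314,251 × 0.0082270 = USD 9,011,150.35
Profit = USD 9,011,150.35 − USD 8,848,000.00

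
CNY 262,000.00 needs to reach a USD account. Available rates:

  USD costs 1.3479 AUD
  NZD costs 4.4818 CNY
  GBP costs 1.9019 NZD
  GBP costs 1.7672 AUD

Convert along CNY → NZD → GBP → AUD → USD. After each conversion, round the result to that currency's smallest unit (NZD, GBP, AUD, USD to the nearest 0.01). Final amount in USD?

USD 40,298.53

CNY 262,000.00 ÷ 4.4818 = NZD 58,458.66
NZD 58,458.66 ÷ 1.9019 = GBP 30,736.98
GBP 30,736.98 × 1.7672 = AUD 54,318.39
AUD 54,318.39 ÷ 1.3479 = USD 40,298.53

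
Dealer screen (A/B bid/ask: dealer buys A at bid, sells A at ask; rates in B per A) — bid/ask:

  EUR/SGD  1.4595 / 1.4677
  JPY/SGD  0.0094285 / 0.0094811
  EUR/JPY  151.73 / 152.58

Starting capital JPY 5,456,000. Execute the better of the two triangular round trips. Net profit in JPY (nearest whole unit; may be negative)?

Best loop JPY → EUR → SGD → JPY:
JPY 5,456,000 ÷ 152.58 (buy EUR at ask) = EUR 35,758.29
EUR 35,758.29 × 1.4595 (sell EUR at bid) = SGD 52,189.23
SGD 52,189.23 ÷ 0.0094811 (buy JPY at ask) = JPY 5,504,554

Net profit: JPY 48,554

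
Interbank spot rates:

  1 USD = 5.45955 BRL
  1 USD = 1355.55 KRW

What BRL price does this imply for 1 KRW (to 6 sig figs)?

KRW/BRL = 0.00402755

1 KRW ÷ 1355.55 = 0.000737708 USD
0.000737708 USD × 5.45955 = 0.00402755 BRL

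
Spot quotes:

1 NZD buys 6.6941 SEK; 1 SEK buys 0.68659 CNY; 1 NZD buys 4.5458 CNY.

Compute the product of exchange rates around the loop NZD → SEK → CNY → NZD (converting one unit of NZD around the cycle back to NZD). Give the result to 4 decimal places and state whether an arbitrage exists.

Around NZD → SEK → CNY → NZD: 1 × 6.6941 × 0.68659 ÷ 4.5458 = 1.011066
Product > 1; profitable direction is NZD → SEK → CNY → NZD.

1.0111 (arbitrage exists)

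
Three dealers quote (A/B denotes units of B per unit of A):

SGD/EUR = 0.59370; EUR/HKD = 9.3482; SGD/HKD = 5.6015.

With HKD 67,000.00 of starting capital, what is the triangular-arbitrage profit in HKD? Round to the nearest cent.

Profit: HKD 621.39

Profitable loop is HKD → EUR → SGD → HKD:
HKD 67,000.00 ÷ 9.3482 = EUR 7,167.16
EUR 7,167.16 ÷ 0.59370 = SGD 12,072.01
SGD 12,072.01 × 5.6015 = HKD 67,621.39
Profit = HKD 67,621.39 − HKD 67,000.00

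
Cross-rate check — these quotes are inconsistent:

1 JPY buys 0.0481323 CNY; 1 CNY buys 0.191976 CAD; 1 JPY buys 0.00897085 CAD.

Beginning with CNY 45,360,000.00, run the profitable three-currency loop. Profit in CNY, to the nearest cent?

Profit: CNY 1,362,169.90

Profitable loop is CNY → CAD → JPY → CNY:
CNY 45,360,000.00 × 0.191976 = CAD 8,708,031.36
CAD 8,708,031.36 ÷ 0.00897085 = JPY 970,703,039
JPY 970,703,039 × 0.0481323 = CNY 46,722,169.90
Profit = CNY 46,722,169.90 − CNY 45,360,000.00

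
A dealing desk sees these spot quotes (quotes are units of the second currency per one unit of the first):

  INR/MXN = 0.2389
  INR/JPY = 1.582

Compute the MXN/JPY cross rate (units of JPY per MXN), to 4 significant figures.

MXN/JPY = 6.622

1 MXN ÷ 0.2389 = 4.18585 INR
4.18585 INR × 1.582 = 6.62202 JPY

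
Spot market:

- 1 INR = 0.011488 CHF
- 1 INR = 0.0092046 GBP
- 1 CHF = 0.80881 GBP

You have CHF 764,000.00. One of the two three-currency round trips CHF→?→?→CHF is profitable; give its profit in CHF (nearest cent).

Profit: CHF 7,221.94

Profitable loop is CHF → GBP → INR → CHF:
CHF 764,000.00 × 0.80881 = GBP 617,930.84
GBP 617,930.84 ÷ 0.0092046 = INR 67,132,829.24
INR 67,132,829.24 × 0.011488 = CHF 771,221.94
Profit = CHF 771,221.94 − CHF 764,000.00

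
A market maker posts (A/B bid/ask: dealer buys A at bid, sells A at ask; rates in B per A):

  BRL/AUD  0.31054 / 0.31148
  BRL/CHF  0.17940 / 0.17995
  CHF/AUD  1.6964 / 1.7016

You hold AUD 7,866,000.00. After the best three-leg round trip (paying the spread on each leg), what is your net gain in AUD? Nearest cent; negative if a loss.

Net profit: AUD 111,414.59

Best loop AUD → CHF → BRL → AUD:
AUD 7,866,000.00 ÷ 1.7016 (buy CHF at ask) = CHF 4,622,708.04
CHF 4,622,708.04 ÷ 0.17995 (buy BRL at ask) = BRL 25,688,847.12
BRL 25,688,847.12 × 0.31054 (sell BRL at bid) = AUD 7,977,414.59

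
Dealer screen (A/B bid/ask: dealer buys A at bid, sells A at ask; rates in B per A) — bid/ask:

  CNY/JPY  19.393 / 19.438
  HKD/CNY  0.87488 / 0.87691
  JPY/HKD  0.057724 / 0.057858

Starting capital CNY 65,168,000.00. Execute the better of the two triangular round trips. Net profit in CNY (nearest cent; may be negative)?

Net profit: CNY 911,138.94

Best loop CNY → HKD → JPY → CNY:
CNY 65,168,000.00 ÷ 0.87691 (buy HKD at ask) = HKD 74,315,494.18
HKD 74,315,494.18 ÷ 0.057858 (buy JPY at ask) = JPY 1,284,446,303
JPY 1,284,446,303 ÷ 19.438 (buy CNY at ask) = CNY 66,079,138.94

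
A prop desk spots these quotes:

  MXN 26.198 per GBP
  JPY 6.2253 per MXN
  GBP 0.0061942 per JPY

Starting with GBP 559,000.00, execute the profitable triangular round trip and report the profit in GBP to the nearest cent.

Profit: GBP 5,709.97

Profitable loop is GBP → MXN → JPY → GBP:
GBP 559,000.00 × 26.198 = MXN 14,644,682.00
MXN 14,644,682.00 × 6.2253 = JPY 91,167,539
JPY 91,167,539 × 0.0061942 = GBP 564,709.97
Profit = GBP 564,709.97 − GBP 559,000.00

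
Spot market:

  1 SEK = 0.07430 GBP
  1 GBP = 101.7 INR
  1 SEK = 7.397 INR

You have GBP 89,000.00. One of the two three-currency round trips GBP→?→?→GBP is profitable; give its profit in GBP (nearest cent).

Profit: GBP 1,916.80

Profitable loop is GBP → INR → SEK → GBP:
GBP 89,000.00 × 101.7 = INR 9,051,300.00
INR 9,051,300.00 ÷ 7.397 = SEK 1,223,644.72
SEK 1,223,644.72 × 0.07430 = GBP 90,916.80
Profit = GBP 90,916.80 − GBP 89,000.00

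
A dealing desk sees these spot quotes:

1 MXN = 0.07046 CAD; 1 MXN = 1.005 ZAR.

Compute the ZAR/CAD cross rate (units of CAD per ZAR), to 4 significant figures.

1 ZAR ÷ 1.005 = 0.995025 MXN
0.995025 MXN × 0.07046 = 0.0701095 CAD

ZAR/CAD = 0.07011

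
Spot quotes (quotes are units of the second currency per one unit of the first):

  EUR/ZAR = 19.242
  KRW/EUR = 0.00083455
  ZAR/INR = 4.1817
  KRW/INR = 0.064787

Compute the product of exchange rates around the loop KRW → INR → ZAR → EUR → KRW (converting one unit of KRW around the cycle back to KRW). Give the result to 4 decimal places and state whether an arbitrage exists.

Around KRW → INR → ZAR → EUR → KRW: 1 × 0.064787 ÷ 4.1817 ÷ 19.242 ÷ 0.00083455 = 0.964789
Product < 1; profitable direction is KRW → EUR → ZAR → INR → KRW.

0.9648 (arbitrage exists)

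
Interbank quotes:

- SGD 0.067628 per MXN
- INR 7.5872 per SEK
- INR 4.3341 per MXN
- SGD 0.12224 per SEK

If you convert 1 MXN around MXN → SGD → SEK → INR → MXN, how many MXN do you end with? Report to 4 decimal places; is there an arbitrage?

0.9685 (arbitrage exists)

Around MXN → SGD → SEK → INR → MXN: 1 × 0.067628 ÷ 0.12224 × 7.5872 ÷ 4.3341 = 0.968491
Product < 1; profitable direction is MXN → INR → SEK → SGD → MXN.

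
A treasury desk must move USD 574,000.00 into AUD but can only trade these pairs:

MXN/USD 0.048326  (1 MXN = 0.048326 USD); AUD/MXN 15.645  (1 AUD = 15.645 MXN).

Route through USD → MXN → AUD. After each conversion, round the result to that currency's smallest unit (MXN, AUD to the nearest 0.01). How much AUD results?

AUD 759,198.73

USD 574,000.00 ÷ 0.048326 = MXN 11,877,664.20
MXN 11,877,664.20 ÷ 15.645 = AUD 759,198.73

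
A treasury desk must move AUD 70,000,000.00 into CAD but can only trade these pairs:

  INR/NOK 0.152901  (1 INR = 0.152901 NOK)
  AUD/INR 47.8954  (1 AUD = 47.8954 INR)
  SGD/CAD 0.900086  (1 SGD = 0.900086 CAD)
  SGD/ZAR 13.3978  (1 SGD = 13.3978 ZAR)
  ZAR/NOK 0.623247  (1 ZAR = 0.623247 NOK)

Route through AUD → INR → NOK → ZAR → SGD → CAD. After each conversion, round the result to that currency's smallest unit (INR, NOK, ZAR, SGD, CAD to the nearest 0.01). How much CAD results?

AUD 70,000,000.00 × 47.8954 = INR 3,352,678,000.00
INR 3,352,678,000.00 × 0.152901 = NOK 512,627,818.88
NOK 512,627,818.88 ÷ 0.623247 = ZAR 822,511,490.44
ZAR 822,511,490.44 ÷ 13.3978 = SGD 61,391,533.72
SGD 61,391,533.72 × 0.900086 = CAD 55,257,660.02

CAD 55,257,660.02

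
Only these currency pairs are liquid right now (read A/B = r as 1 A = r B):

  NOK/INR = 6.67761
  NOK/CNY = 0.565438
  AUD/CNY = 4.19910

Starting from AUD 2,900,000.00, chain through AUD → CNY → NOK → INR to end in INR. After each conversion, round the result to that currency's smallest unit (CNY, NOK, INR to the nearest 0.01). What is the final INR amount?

AUD 2,900,000.00 × 4.19910 = CNY 12,177,390.00
CNY 12,177,390.00 ÷ 0.565438 = NOK 21,536,207.33
NOK 21,536,207.33 × 6.67761 = INR 143,810,393.43

INR 143,810,393.43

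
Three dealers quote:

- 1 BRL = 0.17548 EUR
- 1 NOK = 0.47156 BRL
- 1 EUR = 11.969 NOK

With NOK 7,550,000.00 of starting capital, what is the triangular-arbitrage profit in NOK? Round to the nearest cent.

Profit: NOK 72,975.08

Profitable loop is NOK → EUR → BRL → NOK:
NOK 7,550,000.00 ÷ 11.969 = EUR 630,796.22
EUR 630,796.22 ÷ 0.17548 = BRL 3,594,690.13
BRL 3,594,690.13 ÷ 0.47156 = NOK 7,622,975.08
Profit = NOK 7,622,975.08 − NOK 7,550,000.00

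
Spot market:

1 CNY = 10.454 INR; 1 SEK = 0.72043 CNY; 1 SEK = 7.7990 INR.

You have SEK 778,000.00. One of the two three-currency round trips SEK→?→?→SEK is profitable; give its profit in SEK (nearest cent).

Profit: SEK 27,645.96

Profitable loop is SEK → INR → CNY → SEK:
SEK 778,000.00 × 7.7990 = INR 6,067,622.00
INR 6,067,622.00 ÷ 10.454 = CNY 580,411.52
CNY 580,411.52 ÷ 0.72043 = SEK 805,645.96
Profit = SEK 805,645.96 − SEK 778,000.00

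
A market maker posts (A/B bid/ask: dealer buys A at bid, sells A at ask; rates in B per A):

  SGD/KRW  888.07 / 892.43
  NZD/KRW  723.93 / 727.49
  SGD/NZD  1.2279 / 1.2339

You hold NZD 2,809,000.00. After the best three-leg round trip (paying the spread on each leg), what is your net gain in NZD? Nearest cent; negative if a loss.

Best loop NZD → KRW → SGD → NZD:
NZD 2,809,000.00 × 723.93 (sell NZD at bid) = KRW 2,033,519,370
KRW 2,033,519,370 ÷ 892.43 (buy SGD at ask) = SGD 2,278,631.79
SGD 2,278,631.79 × 1.2279 (sell SGD at bid) = NZD 2,797,931.98

Net result: NZD -11,068.02 (no profitable arbitrage after spreads)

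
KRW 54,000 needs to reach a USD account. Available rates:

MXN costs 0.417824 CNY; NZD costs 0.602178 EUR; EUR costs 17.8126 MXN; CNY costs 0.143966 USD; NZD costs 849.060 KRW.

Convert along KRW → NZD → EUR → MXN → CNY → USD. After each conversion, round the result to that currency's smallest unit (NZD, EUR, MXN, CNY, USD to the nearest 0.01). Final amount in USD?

USD 41.04

KRW 54,000 ÷ 849.060 = NZD 63.60
NZD 63.60 × 0.602178 = EUR 38.30
EUR 38.30 × 17.8126 = MXN 682.22
MXN 682.22 × 0.417824 = CNY 285.05
CNY 285.05 × 0.143966 = USD 41.04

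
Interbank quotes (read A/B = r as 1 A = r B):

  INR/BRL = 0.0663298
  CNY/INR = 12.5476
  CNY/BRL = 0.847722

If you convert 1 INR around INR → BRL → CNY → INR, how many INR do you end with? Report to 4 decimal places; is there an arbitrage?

0.9818 (arbitrage exists)

Around INR → BRL → CNY → INR: 1 × 0.0663298 ÷ 0.847722 × 12.5476 = 0.981784
Product < 1; profitable direction is INR → CNY → BRL → INR.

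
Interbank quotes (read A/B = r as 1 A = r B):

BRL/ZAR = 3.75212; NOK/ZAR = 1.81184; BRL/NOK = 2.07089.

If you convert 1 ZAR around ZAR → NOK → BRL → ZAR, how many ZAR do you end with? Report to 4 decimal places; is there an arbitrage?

1.0000 (no arbitrage)

Around ZAR → NOK → BRL → ZAR: 1 ÷ 1.81184 ÷ 2.07089 × 3.75212 = 1.000000
Product ≈ 1 (deviation 0.000%, within rounding noise).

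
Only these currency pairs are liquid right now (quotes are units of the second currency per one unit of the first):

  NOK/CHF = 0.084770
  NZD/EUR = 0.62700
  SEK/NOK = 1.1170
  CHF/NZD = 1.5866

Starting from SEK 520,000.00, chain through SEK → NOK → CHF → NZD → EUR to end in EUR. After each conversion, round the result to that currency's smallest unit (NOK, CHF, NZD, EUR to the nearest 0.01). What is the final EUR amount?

SEK 520,000.00 × 1.1170 = NOK 580,840.00
NOK 580,840.00 × 0.084770 = CHF 49,237.81
CHF 49,237.81 × 1.5866 = NZD 78,120.71
NZD 78,120.71 × 0.62700 = EUR 48,981.69

EUR 48,981.69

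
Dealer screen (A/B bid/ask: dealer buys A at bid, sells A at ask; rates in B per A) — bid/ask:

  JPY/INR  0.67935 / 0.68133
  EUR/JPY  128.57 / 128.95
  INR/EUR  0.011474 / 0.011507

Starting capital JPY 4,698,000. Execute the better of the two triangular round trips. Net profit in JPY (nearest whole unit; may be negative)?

Best loop JPY → INR → EUR → JPY:
JPY 4,698,000 × 0.67935 (sell JPY at bid) = INR 3,191,586.30
INR 3,191,586.30 × 0.011474 (sell INR at bid) = EUR 36,620.26
EUR 36,620.26 × 128.57 (sell EUR at bid) = JPY 4,708,267

Net profit: JPY 10,267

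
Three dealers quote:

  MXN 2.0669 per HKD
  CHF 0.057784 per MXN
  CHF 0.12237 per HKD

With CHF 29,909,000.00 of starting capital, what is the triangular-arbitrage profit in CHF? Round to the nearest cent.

Profitable loop is CHF → MXN → HKD → CHF:
CHF 29,909,000.00 ÷ 0.057784 = MXN 517,600,027.69
MXN 517,600,027.69 ÷ 2.0669 = HKD 250,423,352.70
HKD 250,423,352.70 × 0.12237 = CHF 30,644,305.67
Profit = CHF 30,644,305.67 − CHF 29,909,000.00

Profit: CHF 735,305.67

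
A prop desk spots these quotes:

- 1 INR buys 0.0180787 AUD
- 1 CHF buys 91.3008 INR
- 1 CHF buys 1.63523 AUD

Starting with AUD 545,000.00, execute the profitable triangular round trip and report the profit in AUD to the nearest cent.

Profitable loop is AUD → CHF → INR → AUD:
AUD 545,000.00 ÷ 1.63523 = CHF 333,286.45
CHF 333,286.45 × 91.3008 = INR 30,429,319.42
INR 30,429,319.42 × 0.0180787 = AUD 550,122.54
Profit = AUD 550,122.54 − AUD 545,000.00

Profit: AUD 5,122.54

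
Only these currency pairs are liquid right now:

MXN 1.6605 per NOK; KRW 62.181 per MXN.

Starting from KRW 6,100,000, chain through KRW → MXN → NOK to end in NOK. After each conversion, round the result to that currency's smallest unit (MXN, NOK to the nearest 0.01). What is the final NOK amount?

NOK 59,079.02

KRW 6,100,000 ÷ 62.181 = MXN 98,100.71
MXN 98,100.71 ÷ 1.6605 = NOK 59,079.02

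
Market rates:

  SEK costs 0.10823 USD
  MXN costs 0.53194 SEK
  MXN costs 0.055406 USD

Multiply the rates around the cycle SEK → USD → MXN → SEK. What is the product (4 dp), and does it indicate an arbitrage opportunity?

Around SEK → USD → MXN → SEK: 1 × 0.10823 ÷ 0.055406 × 0.53194 = 1.039091
Product > 1; profitable direction is SEK → USD → MXN → SEK.

1.0391 (arbitrage exists)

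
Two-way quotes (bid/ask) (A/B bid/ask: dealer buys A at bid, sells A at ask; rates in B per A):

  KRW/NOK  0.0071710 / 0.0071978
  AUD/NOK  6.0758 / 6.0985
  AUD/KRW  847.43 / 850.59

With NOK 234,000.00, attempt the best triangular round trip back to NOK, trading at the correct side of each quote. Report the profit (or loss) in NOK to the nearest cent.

Best loop NOK → AUD → KRW → NOK:
NOK 234,000.00 ÷ 6.0985 (buy AUD at ask) = AUD 38,370.09
AUD 38,370.09 × 847.43 (sell AUD at bid) = KRW 32,515,966
KRW 32,515,966 × 0.0071710 (sell KRW at bid) = NOK 233,171.99

Net result: NOK -828.01 (no profitable arbitrage after spreads)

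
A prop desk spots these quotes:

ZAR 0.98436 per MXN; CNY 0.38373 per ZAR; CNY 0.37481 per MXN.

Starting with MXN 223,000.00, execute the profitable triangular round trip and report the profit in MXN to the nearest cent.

Profit: MXN 1,736.39

Profitable loop is MXN → ZAR → CNY → MXN:
MXN 223,000.00 × 0.98436 = ZAR 219,512.28
ZAR 219,512.28 × 0.38373 = CNY 84,233.45
CNY 84,233.45 ÷ 0.37481 = MXN 224,736.39
Profit = MXN 224,736.39 − MXN 223,000.00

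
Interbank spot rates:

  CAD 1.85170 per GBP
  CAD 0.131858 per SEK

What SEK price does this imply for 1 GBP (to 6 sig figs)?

1 GBP × 1.85170 = 1.8517 CAD
1.8517 CAD ÷ 0.131858 = 14.0431 SEK

GBP/SEK = 14.0431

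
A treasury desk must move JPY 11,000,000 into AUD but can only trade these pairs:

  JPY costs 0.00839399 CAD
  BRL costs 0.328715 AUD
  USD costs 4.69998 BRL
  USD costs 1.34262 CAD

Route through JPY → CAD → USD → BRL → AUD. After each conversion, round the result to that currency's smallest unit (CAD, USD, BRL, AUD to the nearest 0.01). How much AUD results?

JPY 11,000,000 × 0.00839399 = CAD 92,333.89
CAD 92,333.89 ÷ 1.34262 = USD 68,771.42
USD 68,771.42 × 4.69998 = BRL 323,224.30
BRL 323,224.30 × 0.328715 = AUD 106,248.68

AUD 106,248.68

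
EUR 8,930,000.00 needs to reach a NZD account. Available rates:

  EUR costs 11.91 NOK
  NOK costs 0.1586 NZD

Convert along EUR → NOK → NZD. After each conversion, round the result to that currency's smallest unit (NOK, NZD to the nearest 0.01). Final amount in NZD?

EUR 8,930,000.00 × 11.91 = NOK 106,356,300.00
NOK 106,356,300.00 × 0.1586 = NZD 16,868,109.18

NZD 16,868,109.18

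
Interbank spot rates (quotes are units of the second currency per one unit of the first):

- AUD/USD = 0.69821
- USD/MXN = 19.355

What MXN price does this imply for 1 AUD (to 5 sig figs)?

AUD/MXN = 13.514

1 AUD × 0.69821 = 0.69821 USD
0.69821 USD × 19.355 = 13.5139 MXN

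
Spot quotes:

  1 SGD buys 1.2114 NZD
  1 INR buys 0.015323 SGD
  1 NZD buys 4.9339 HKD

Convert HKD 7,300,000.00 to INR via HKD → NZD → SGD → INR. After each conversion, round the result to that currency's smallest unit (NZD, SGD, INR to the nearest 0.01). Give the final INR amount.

HKD 7,300,000.00 ÷ 4.9339 = NZD 1,479,559.78
NZD 1,479,559.78 ÷ 1.2114 = SGD 1,221,363.53
SGD 1,221,363.53 ÷ 0.015323 = INR 79,707,859.43

INR 79,707,859.43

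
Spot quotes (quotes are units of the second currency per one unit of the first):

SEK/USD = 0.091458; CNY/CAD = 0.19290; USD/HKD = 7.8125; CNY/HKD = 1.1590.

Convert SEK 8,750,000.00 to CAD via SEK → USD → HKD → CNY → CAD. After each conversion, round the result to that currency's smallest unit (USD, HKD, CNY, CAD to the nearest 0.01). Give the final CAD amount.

SEK 8,750,000.00 × 0.091458 = USD 800,257.50
USD 800,257.50 × 7.8125 = HKD 6,252,011.72
HKD 6,252,011.72 ÷ 1.1590 = CNY 5,394,315.55
CNY 5,394,315.55 × 0.19290 = CAD 1,040,563.47

CAD 1,040,563.47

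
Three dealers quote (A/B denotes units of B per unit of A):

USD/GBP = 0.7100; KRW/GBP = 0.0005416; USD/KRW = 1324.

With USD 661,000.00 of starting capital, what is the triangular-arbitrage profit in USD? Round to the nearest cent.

Profit: USD 6,589.89

Profitable loop is USD → KRW → GBP → USD:
USD 661,000.00 × 1324 = KRW 875,164,000
KRW 875,164,000 × 0.0005416 = GBP 473,988.82
GBP 473,988.82 ÷ 0.7100 = USD 667,589.89
Profit = USD 667,589.89 − USD 661,000.00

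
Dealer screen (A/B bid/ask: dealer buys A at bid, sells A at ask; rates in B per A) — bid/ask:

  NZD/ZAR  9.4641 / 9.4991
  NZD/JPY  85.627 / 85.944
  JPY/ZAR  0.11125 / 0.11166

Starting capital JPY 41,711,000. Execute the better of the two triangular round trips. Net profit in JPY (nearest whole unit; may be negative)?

Net profit: JPY 118,136

Best loop JPY → ZAR → NZD → JPY:
JPY 41,711,000 × 0.11125 (sell JPY at bid) = ZAR 4,640,348.75
ZAR 4,640,348.75 ÷ 9.4991 (buy NZD at ask) = NZD 488,504.04
NZD 488,504.04 × 85.627 (sell NZD at bid) = JPY 41,829,136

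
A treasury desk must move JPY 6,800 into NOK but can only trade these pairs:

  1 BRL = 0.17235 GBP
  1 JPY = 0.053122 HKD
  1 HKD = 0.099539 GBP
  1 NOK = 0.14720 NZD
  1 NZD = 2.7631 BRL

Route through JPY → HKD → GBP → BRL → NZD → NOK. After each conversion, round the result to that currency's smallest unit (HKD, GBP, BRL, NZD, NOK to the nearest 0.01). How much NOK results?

NOK 512.98

JPY 6,800 × 0.053122 = HKD 361.23
HKD 361.23 × 0.099539 = GBP 35.96
GBP 35.96 ÷ 0.17235 = BRL 208.65
BRL 208.65 ÷ 2.7631 = NZD 75.51
NZD 75.51 ÷ 0.14720 = NOK 512.98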